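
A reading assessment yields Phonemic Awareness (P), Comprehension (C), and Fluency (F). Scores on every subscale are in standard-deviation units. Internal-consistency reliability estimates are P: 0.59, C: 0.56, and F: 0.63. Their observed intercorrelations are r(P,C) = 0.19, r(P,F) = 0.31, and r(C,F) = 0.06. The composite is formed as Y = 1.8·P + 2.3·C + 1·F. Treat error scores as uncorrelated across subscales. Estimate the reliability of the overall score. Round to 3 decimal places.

0.678

Var(Y) = 1.8² + 2.3² + 1 + 2·[4.14·0.19 + 1.8·0.31 + 2.3·0.06] = 9.53 + 2.9652 = 12.4952.
With uncorrelated errors the cross-covariances are all true-score covariance, so they carry over unchanged; only the diagonal terms shrink to ρᵢσᵢ².
True-score variance = [1.8²·0.59 + 2.3²·0.56 + 0.63] + 2.9652 = 5.504 + 2.9652 = 8.4692.
Reliability = 8.4692 / 12.4952 = 0.678.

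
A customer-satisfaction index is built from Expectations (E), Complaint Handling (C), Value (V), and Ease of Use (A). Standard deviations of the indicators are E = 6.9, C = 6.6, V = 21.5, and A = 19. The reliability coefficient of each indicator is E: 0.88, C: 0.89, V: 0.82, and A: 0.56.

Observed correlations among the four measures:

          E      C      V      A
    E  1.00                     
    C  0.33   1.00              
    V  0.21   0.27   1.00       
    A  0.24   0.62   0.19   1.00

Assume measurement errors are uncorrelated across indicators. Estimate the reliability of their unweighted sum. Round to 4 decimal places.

Var(E+C+V+A) = 6.9² + 6.6² + 21.5² + 19² + 2·[6.9·6.6·0.33 + 6.9·21.5·0.21 + 6.9·19·0.24 + 6.6·21.5·0.27 + 6.6·19·0.62 + 21.5·19·0.19] = 914.42 + 542.643 = 1457.06.
With uncorrelated errors the cross-covariances are all true-score covariance, so they carry over unchanged; only the diagonal terms shrink to ρᵢσᵢ².
True-score variance = [6.9²·0.88 + 6.6²·0.89 + 21.5²·0.82 + 19²·0.56] + 542.643 = 661.87 + 542.643 = 1204.51.
Reliability = 1204.51 / 1457.06 = 0.8267.

0.8267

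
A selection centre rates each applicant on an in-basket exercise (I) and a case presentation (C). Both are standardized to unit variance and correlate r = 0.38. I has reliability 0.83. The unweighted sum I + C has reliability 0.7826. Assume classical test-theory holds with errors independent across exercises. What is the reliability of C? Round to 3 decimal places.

Var(I+C) = 2 + 2·0.38 = 2.760.
True-score variance = ρ_I + ρ_C + 2·0.38, so 0.7826 = (0.83 + ρ_C + 0.76) / 2.760.
ρ_C = 0.7826·2.760 − 0.83 − 0.76 = 0.570.

0.570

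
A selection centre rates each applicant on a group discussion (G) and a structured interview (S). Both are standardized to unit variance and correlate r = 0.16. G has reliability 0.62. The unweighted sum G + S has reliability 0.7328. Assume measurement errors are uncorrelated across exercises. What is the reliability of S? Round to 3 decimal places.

0.760

Var(G+S) = 2 + 2·0.16 = 2.320.
True-score variance = ρ_G + ρ_S + 2·0.16, so 0.7328 = (0.62 + ρ_S + 0.32) / 2.320.
ρ_S = 0.7328·2.320 − 0.62 − 0.32 = 0.760.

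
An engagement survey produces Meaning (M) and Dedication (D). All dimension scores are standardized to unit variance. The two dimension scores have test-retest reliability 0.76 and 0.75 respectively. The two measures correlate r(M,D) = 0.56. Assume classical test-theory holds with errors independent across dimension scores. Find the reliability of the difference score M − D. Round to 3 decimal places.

0.443

Var(M−D) = 1 + 1 − 2·0.56 = 2 − 1.12 = 0.88.
Because errors are independent across components, Cov(Tᵢ,Tⱼ) = Cov(Xᵢ,Xⱼ); the off-diagonal part of the true-score variance is the same as above.
True-score variance = [0.76 + 0.75] − 1.12 = 1.51 − 1.12 = 0.39.
Reliability = 0.39 / 0.88 = 0.443.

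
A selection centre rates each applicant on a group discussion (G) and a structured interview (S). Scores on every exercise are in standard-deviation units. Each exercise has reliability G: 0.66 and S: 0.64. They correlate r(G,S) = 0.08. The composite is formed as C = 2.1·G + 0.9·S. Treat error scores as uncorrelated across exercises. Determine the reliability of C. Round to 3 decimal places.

Var(C) = 2.1² + 0.9² + 2·[1.89·0.08] = 5.22 + 0.3024 = 5.5224.
Under uncorrelated errors the observed covariances equal the true-score covariances, so only the own-variance terms attenuate.
True-score variance = [2.1²·0.66 + 0.9²·0.64] + 0.3024 = 3.429 + 0.3024 = 3.7314.
Reliability = 3.7314 / 5.5224 = 0.676.

0.676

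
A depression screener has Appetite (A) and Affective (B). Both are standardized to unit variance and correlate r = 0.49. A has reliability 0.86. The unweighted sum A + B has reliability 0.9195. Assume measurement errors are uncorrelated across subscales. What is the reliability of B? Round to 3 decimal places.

0.900

Var(A+B) = 2 + 2·0.49 = 2.980.
True-score variance = ρ_A + ρ_B + 2·0.49, so 0.9195 = (0.86 + ρ_B + 0.98) / 2.980.
ρ_B = 0.9195·2.980 − 0.86 − 0.98 = 0.900.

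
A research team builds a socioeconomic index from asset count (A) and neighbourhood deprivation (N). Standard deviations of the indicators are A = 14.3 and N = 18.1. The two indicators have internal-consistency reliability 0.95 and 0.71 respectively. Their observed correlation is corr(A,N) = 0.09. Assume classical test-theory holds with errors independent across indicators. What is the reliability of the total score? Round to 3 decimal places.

Var(A+N) = 14.3² + 18.1² + 2·[14.3·18.1·0.09] = 532.1 + 46.5894 = 578.689.
Because errors are independent across components, Cov(Tᵢ,Tⱼ) = Cov(Xᵢ,Xⱼ); the off-diagonal part of the true-score variance is the same as above.
True-score variance = [14.3²·0.95 + 18.1²·0.71] + 46.5894 = 426.869 + 46.5894 = 473.458.
Reliability = 473.458 / 578.689 = 0.818.

0.818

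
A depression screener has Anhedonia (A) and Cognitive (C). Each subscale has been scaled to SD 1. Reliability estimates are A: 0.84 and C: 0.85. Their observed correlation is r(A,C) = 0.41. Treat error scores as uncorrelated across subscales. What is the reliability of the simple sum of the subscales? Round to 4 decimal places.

0.8901

Var(A+C) = 2 + 2·[0.41] = 2 + 0.82 = 2.82.
With uncorrelated errors the cross-covariances are all true-score covariance, so they carry over unchanged; only the diagonal terms shrink to ρᵢσᵢ².
True-score variance = [0.84 + 0.85] + 0.82 = 1.69 + 0.82 = 2.51.
Reliability = 2.51 / 2.82 = 0.8901.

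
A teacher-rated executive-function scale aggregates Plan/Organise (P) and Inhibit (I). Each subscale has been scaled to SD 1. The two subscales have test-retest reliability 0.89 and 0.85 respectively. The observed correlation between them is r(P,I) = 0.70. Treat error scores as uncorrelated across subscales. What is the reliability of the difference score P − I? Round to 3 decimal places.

0.567

Var(P−I) = 1 + 1 − 2·0.70 = 2 − 1.4 = 0.6.
Under uncorrelated errors the observed covariances equal the true-score covariances, so only the own-variance terms attenuate.
True-score variance = [0.89 + 0.85] − 1.4 = 1.74 − 1.4 = 0.34.
Reliability = 0.34 / 0.6 = 0.567.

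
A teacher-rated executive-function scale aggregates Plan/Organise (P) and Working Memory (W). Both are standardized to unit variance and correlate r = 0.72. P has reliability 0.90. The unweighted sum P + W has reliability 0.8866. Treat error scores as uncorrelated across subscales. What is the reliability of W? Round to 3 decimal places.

0.710

Var(P+W) = 2 + 2·0.72 = 3.440.
True-score variance = ρ_P + ρ_W + 2·0.72, so 0.8866 = (0.90 + ρ_W + 1.44) / 3.440.
ρ_W = 0.8866·3.440 − 0.90 − 1.44 = 0.710.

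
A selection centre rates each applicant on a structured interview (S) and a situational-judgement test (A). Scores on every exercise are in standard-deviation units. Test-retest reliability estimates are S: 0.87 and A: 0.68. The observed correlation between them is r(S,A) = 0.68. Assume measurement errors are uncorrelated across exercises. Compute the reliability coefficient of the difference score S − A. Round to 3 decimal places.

Var(S−A) = 1 + 1 − 2·0.68 = 2 − 1.36 = 0.64.
With uncorrelated errors the cross-covariances are all true-score covariance, so they carry over unchanged; only the diagonal terms shrink to ρᵢσᵢ².
True-score variance = [0.87 + 0.68] − 1.36 = 1.55 − 1.36 = 0.19.
Reliability = 0.19 / 0.64 = 0.297.

0.297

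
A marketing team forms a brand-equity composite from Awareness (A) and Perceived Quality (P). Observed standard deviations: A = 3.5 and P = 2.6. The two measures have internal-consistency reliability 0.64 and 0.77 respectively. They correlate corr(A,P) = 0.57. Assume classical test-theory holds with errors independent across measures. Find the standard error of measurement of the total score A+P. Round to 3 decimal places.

Var(total) = 19.01 + 10.374 = 29.384.
True-score variance = 13.0452 + 10.374 = 23.4192, so reliability = 0.7970.
Error variance = 29.384 − 23.4192 = 5.9648; SEM = √5.9648 = 2.442.

2.442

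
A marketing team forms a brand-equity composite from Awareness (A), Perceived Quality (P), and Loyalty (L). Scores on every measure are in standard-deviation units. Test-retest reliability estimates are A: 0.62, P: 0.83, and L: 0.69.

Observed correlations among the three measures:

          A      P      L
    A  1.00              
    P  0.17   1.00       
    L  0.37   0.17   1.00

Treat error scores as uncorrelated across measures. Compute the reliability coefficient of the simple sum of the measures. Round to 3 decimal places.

0.805

Var(A+P+L) = 3 + 2·[0.17 + 0.37 + 0.17] = 3 + 1.42 = 4.42.
Because errors are independent across components, Cov(Tᵢ,Tⱼ) = Cov(Xᵢ,Xⱼ); the off-diagonal part of the true-score variance is the same as above.
True-score variance = [0.62 + 0.83 + 0.69] + 1.42 = 2.14 + 1.42 = 3.56.
Reliability = 3.56 / 4.42 = 0.805.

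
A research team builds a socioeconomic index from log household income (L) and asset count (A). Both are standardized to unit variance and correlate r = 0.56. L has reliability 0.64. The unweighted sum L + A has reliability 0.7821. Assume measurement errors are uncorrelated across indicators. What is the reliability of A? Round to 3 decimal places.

Var(L+A) = 2 + 2·0.56 = 3.120.
True-score variance = ρ_L + ρ_A + 2·0.56, so 0.7821 = (0.64 + ρ_A + 1.12) / 3.120.
ρ_A = 0.7821·3.120 − 0.64 − 1.12 = 0.680.

0.680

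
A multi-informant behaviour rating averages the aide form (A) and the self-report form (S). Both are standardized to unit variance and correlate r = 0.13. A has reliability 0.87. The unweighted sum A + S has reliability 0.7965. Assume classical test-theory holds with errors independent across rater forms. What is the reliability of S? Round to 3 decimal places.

0.670

Var(A+S) = 2 + 2·0.13 = 2.260.
True-score variance = ρ_A + ρ_S + 2·0.13, so 0.7965 = (0.87 + ρ_S + 0.26) / 2.260.
ρ_S = 0.7965·2.260 − 0.87 − 0.26 = 0.670.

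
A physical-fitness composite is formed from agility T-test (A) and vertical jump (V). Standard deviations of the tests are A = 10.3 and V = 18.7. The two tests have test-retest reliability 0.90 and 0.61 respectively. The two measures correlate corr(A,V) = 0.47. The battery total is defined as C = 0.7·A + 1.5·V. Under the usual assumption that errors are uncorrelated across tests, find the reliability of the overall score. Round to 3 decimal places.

0.697

Var(C) = 0.7²·10.3² + 1.5²·18.7² + 2·[1.05·10.3·18.7·0.47] = 838.787 + 190.106 = 1028.89.
Because errors are independent across components, Cov(Tᵢ,Tⱼ) = Cov(Xᵢ,Xⱼ); the off-diagonal part of the true-score variance is the same as above.
True-score variance = [0.7²·10.3²·0.90 + 1.5²·18.7²·0.61] + 190.106 = 526.735 + 190.106 = 716.841.
Reliability = 716.841 / 1028.89 = 0.697.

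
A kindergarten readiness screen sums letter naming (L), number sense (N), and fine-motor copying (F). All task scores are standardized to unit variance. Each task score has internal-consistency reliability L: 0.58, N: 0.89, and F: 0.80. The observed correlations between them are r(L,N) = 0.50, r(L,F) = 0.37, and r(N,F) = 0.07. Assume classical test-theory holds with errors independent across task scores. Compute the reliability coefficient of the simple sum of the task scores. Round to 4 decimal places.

Var(L+N+F) = 3 + 2·[0.50 + 0.37 + 0.07] = 3 + 1.88 = 4.88.
With uncorrelated errors the cross-covariances are all true-score covariance, so they carry over unchanged; only the diagonal terms shrink to ρᵢσᵢ².
True-score variance = [0.58 + 0.89 + 0.80] + 1.88 = 2.27 + 1.88 = 4.15.
Reliability = 4.15 / 4.88 = 0.8504.

0.8504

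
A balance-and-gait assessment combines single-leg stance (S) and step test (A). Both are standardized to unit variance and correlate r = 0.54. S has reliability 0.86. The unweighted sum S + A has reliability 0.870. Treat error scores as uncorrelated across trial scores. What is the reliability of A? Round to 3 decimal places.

Var(S+A) = 2 + 2·0.54 = 3.080.
True-score variance = ρ_S + ρ_A + 2·0.54, so 0.870 = (0.86 + ρ_A + 1.08) / 3.080.
ρ_A = 0.870·3.080 − 0.86 − 1.08 = 0.740.

0.740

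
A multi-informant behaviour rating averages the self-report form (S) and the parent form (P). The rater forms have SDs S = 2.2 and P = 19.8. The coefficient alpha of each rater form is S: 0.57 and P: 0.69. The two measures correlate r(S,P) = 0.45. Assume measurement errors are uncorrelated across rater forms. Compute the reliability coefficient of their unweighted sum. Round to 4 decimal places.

0.7165

Var(S+P) = 2.2² + 19.8² + 2·[2.2·19.8·0.45] = 396.88 + 39.204 = 436.084.
With uncorrelated errors the cross-covariances are all true-score covariance, so they carry over unchanged; only the diagonal terms shrink to ρᵢσᵢ².
True-score variance = [2.2²·0.57 + 19.8²·0.69] + 39.204 = 273.266 + 39.204 = 312.47.
Reliability = 312.47 / 436.084 = 0.7165.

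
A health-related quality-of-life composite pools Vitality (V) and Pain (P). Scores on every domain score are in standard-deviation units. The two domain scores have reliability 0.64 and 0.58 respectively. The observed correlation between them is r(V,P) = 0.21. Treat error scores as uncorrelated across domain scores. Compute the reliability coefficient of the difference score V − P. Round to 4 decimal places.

0.5063

Var(V−P) = 1 + 1 − 2·0.21 = 2 − 0.42 = 1.58.
Because errors are independent across components, Cov(Tᵢ,Tⱼ) = Cov(Xᵢ,Xⱼ); the off-diagonal part of the true-score variance is the same as above.
True-score variance = [0.64 + 0.58] − 0.42 = 1.22 − 0.42 = 0.8.
Reliability = 0.8 / 1.58 = 0.5063.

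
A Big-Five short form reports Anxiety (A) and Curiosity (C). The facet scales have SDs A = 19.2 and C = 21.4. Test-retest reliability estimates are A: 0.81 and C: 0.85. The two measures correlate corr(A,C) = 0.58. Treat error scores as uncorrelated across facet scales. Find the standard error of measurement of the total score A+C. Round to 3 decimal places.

11.779

Var(total) = 826.6 + 476.621 = 1303.22.
True-score variance = 687.864 + 476.621 = 1164.49, so reliability = 0.8935.
Error variance = 1303.22 − 1164.49 = 138.736; SEM = √138.736 = 11.779.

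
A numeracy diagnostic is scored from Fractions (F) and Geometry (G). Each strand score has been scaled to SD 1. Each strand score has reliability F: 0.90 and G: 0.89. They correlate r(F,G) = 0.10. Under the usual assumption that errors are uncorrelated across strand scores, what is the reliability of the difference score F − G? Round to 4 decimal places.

Var(F−G) = 1 + 1 − 2·0.10 = 2 − 0.2 = 1.8.
With uncorrelated errors the cross-covariances are all true-score covariance, so they carry over unchanged; only the diagonal terms shrink to ρᵢσᵢ².
True-score variance = [0.90 + 0.89] − 0.2 = 1.79 − 0.2 = 1.59.
Reliability = 1.59 / 1.8 = 0.8833.

0.8833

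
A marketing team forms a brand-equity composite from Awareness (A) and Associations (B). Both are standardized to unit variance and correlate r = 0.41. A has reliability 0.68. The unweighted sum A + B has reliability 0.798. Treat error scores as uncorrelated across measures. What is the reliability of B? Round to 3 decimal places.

0.750

Var(A+B) = 2 + 2·0.41 = 2.820.
True-score variance = ρ_A + ρ_B + 2·0.41, so 0.798 = (0.68 + ρ_B + 0.82) / 2.820.
ρ_B = 0.798·2.820 − 0.68 − 0.82 = 0.750.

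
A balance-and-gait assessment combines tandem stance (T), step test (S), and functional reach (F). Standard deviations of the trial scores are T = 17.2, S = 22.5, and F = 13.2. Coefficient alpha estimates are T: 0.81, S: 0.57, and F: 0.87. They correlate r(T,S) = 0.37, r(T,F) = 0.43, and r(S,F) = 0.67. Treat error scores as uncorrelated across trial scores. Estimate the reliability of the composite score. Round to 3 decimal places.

0.840

Var(T+S+F) = 17.2² + 22.5² + 13.2² + 2·[17.2·22.5·0.37 + 17.2·13.2·0.43 + 22.5·13.2·0.67] = 976.33 + 879.614 = 1855.94.
With uncorrelated errors the cross-covariances are all true-score covariance, so they carry over unchanged; only the diagonal terms shrink to ρᵢσᵢ².
True-score variance = [17.2²·0.81 + 22.5²·0.57 + 13.2²·0.87] + 879.614 = 679.782 + 879.614 = 1559.4.
Reliability = 1559.4 / 1855.94 = 0.840.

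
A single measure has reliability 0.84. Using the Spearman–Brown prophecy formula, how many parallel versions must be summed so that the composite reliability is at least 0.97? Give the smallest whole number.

7

k ≥ ρ*(1−ρ₁)/(ρ₁(1−ρ*)) = 0.97·0.16 / (0.84·0.03) = 6.159.
Smallest integer k = 7.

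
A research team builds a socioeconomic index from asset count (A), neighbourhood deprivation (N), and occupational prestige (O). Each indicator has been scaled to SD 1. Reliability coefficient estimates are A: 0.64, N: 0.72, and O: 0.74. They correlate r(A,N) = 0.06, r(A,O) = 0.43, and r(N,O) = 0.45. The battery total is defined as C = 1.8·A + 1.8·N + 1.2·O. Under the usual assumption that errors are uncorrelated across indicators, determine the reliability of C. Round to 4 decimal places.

Var(C) = 1.8² + 1.8² + 1.2² + 2·[3.24·0.06 + 2.16·0.43 + 2.16·0.45] = 7.92 + 4.1904 = 12.1104.
Under uncorrelated errors the observed covariances equal the true-score covariances, so only the own-variance terms attenuate.
True-score variance = [1.8²·0.64 + 1.8²·0.72 + 1.2²·0.74] + 4.1904 = 5.472 + 4.1904 = 9.6624.
Reliability = 9.6624 / 12.1104 = 0.7979.

0.7979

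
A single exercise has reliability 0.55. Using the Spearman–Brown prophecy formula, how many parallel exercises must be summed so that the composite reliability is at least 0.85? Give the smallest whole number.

5

k ≥ ρ*(1−ρ₁)/(ρ₁(1−ρ*)) = 0.85·0.45 / (0.55·0.15) = 4.636.
Smallest integer k = 5.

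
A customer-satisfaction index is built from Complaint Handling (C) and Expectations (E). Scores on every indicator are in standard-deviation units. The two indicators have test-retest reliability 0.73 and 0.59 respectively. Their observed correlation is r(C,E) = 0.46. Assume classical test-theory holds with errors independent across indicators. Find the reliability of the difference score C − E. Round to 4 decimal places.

0.3704

Var(C−E) = 1 + 1 − 2·0.46 = 2 − 0.92 = 1.08.
Under uncorrelated errors the observed covariances equal the true-score covariances, so only the own-variance terms attenuate.
True-score variance = [0.73 + 0.59] − 0.92 = 1.32 − 0.92 = 0.4.
Reliability = 0.4 / 1.08 = 0.3704.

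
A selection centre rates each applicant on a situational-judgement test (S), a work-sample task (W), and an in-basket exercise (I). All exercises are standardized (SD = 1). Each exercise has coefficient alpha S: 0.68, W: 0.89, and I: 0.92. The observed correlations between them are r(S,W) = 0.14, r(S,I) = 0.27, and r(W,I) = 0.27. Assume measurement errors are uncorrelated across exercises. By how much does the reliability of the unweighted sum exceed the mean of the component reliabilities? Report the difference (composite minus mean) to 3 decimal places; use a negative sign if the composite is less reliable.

Var(sum) = 3 + 1.36 = 4.36; true-score variance = 2.49 + 1.36 = 3.85; composite reliability = 0.8830.
Mean component reliability = 0.8300.
Difference = 0.8830 − 0.8300 = 0.053.

0.053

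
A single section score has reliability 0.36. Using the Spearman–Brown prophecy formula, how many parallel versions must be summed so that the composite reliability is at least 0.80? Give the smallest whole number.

k ≥ ρ*(1−ρ₁)/(ρ₁(1−ρ*)) = 0.80·0.64 / (0.36·0.20) = 7.111.
Smallest integer k = 8.

8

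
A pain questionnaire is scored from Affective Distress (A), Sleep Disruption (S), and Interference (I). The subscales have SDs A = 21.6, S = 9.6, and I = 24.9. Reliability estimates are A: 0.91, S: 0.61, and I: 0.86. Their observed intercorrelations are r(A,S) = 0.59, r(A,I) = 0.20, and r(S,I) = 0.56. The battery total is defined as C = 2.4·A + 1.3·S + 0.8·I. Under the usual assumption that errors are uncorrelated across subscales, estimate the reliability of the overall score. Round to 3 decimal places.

Var(C) = 2.4²·21.6² + 1.3²·9.6² + 0.8²·24.9² + 2·[3.12·21.6·9.6·0.59 + 1.92·21.6·24.9·0.20 + 1.04·9.6·24.9·0.56] = 3239.94 + 1454.91 = 4694.85.
Because errors are independent across components, Cov(Tᵢ,Tⱼ) = Cov(Xᵢ,Xⱼ); the off-diagonal part of the true-score variance is the same as above.
True-score variance = [2.4²·21.6²·0.91 + 1.3²·9.6²·0.61 + 0.8²·24.9²·0.86] + 1454.91 = 2881.78 + 1454.91 = 4336.69.
Reliability = 4336.69 / 4694.85 = 0.924.

0.924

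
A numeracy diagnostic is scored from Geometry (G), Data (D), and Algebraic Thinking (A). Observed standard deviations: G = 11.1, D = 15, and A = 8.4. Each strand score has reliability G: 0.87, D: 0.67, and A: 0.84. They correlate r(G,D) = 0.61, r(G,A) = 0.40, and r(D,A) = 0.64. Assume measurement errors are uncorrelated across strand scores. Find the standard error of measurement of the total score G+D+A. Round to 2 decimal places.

Var(total) = 418.77 + 439.002 = 857.772.
True-score variance = 317.213 + 439.002 = 756.215, so reliability = 0.8816.
Error variance = 857.772 − 756.215 = 101.557; SEM = √101.557 = 10.08.

10.08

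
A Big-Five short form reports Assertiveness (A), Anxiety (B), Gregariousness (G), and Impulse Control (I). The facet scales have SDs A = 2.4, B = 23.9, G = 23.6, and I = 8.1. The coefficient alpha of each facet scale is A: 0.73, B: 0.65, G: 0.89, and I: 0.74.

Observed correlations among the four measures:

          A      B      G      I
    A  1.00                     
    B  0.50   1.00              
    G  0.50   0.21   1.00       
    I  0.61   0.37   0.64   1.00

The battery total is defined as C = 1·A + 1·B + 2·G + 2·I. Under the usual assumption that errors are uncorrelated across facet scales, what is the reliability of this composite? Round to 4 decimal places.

Var(C) = 2.4² + 23.9² + 2²·23.6² + 2²·8.1² + 2·[2.4·23.9·0.50 + 2·2.4·23.6·0.50 + 2·2.4·8.1·0.61 + 2·23.9·23.6·0.21 + 2·23.9·8.1·0.37 + 4·23.6·8.1·0.64] = 3067.25 + 1957.12 = 5024.37.
Under uncorrelated errors the observed covariances equal the true-score covariances, so only the own-variance terms attenuate.
True-score variance = [2.4²·0.73 + 23.9²·0.65 + 2²·23.6²·0.89 + 2²·8.1²·0.74] + 1957.12 = 2552.47 + 1957.12 = 4509.59.
Reliability = 4509.59 / 5024.37 = 0.8975.

0.8975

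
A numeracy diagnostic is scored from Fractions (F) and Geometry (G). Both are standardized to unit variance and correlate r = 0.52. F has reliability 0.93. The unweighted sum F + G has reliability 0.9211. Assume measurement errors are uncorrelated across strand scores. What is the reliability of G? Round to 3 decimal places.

0.830

Var(F+G) = 2 + 2·0.52 = 3.040.
True-score variance = ρ_F + ρ_G + 2·0.52, so 0.9211 = (0.93 + ρ_G + 1.04) / 3.040.
ρ_G = 0.9211·3.040 − 0.93 − 1.04 = 0.830.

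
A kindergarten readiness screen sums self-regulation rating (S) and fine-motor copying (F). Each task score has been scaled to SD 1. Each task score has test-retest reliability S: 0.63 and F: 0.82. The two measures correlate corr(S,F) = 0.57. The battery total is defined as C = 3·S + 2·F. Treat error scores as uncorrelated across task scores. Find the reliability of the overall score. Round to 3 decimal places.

Var(C) = 3² + 2² + 2·[6·0.57] = 13 + 6.84 = 19.84.
With uncorrelated errors the cross-covariances are all true-score covariance, so they carry over unchanged; only the diagonal terms shrink to ρᵢσᵢ².
True-score variance = [3²·0.63 + 2²·0.82] + 6.84 = 8.95 + 6.84 = 15.79.
Reliability = 15.79 / 19.84 = 0.796.

0.796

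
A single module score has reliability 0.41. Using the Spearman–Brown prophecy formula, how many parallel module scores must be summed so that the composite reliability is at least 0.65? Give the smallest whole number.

k ≥ ρ*(1−ρ₁)/(ρ₁(1−ρ*)) = 0.65·0.59 / (0.41·0.35) = 2.672.
Smallest integer k = 3.

3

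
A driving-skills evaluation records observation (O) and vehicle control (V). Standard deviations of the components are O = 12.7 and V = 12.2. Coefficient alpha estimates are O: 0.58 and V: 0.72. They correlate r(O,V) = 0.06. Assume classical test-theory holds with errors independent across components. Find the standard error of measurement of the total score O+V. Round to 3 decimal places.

10.460

Var(total) = 310.13 + 18.5928 = 328.723.
True-score variance = 200.713 + 18.5928 = 219.306, so reliability = 0.6671.
Error variance = 328.723 − 219.306 = 109.417; SEM = √109.417 = 10.460.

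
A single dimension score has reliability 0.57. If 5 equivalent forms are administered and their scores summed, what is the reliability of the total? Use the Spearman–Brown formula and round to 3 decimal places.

ρ_k = kρ / (1 + (k−1)ρ) = 5·0.57 / (1 + 4·0.57) = 2.850 / 3.280 = 0.869.

0.869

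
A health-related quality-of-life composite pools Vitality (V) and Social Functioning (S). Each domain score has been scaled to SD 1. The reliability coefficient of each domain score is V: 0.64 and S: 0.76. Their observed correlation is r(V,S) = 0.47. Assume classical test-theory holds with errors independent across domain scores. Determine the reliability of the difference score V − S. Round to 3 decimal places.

0.434

Var(V−S) = 1 + 1 − 2·0.47 = 2 − 0.94 = 1.06.
Because errors are independent across components, Cov(Tᵢ,Tⱼ) = Cov(Xᵢ,Xⱼ); the off-diagonal part of the true-score variance is the same as above.
True-score variance = [0.64 + 0.76] − 0.94 = 1.4 − 0.94 = 0.46.
Reliability = 0.46 / 1.06 = 0.434.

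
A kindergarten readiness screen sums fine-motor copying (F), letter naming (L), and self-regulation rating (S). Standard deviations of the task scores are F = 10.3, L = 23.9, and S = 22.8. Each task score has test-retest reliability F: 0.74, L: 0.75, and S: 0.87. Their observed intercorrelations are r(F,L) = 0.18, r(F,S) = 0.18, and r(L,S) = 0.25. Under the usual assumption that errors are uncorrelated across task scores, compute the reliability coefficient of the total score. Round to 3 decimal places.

Var(F+L+S) = 10.3² + 23.9² + 22.8² + 2·[10.3·23.9·0.18 + 10.3·22.8·0.18 + 23.9·22.8·0.25] = 1197.14 + 445.624 = 1642.76.
With uncorrelated errors the cross-covariances are all true-score covariance, so they carry over unchanged; only the diagonal terms shrink to ρᵢσᵢ².
True-score variance = [10.3²·0.74 + 23.9²·0.75 + 22.8²·0.87] + 445.624 = 959.175 + 445.624 = 1404.8.
Reliability = 1404.8 / 1642.76 = 0.855.

0.855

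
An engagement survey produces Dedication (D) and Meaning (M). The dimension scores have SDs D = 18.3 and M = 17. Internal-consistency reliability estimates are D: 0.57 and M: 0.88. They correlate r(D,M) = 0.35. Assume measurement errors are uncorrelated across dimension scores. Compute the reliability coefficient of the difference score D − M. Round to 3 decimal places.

0.560

Var(D−M) = 18.3² + 17² − 2·18.3·17·0.35 = 623.89 − 217.77 = 406.12.
Under uncorrelated errors the observed covariances equal the true-score covariances, so only the own-variance terms attenuate.
True-score variance = [18.3²·0.57 + 17²·0.88] − 217.77 = 445.207 − 217.77 = 227.437.
Reliability = 227.437 / 406.12 = 0.560.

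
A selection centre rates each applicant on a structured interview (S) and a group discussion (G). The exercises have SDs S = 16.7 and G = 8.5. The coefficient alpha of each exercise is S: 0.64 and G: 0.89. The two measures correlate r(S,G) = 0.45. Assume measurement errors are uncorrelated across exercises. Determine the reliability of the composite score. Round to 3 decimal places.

Var(S+G) = 16.7² + 8.5² + 2·[16.7·8.5·0.45] = 351.14 + 127.755 = 478.895.
Because errors are independent across components, Cov(Tᵢ,Tⱼ) = Cov(Xᵢ,Xⱼ); the off-diagonal part of the true-score variance is the same as above.
True-score variance = [16.7²·0.64 + 8.5²·0.89] + 127.755 = 242.792 + 127.755 = 370.547.
Reliability = 370.547 / 478.895 = 0.774.

0.774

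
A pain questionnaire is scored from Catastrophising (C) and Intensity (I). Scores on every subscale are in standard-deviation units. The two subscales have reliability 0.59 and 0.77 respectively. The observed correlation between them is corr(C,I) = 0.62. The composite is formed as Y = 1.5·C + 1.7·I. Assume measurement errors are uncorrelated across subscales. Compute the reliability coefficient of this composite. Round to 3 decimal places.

0.809

Var(Y) = 1.5² + 1.7² + 2·[2.55·0.62] = 5.14 + 3.162 = 8.302.
With uncorrelated errors the cross-covariances are all true-score covariance, so they carry over unchanged; only the diagonal terms shrink to ρᵢσᵢ².
True-score variance = [1.5²·0.59 + 1.7²·0.77] + 3.162 = 3.5528 + 3.162 = 6.7148.
Reliability = 6.7148 / 8.302 = 0.809.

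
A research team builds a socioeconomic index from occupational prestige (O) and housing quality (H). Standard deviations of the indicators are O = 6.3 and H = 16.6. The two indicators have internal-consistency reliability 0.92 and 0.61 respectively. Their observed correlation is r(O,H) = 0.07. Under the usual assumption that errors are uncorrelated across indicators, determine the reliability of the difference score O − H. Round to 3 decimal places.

Var(O−H) = 6.3² + 16.6² − 2·6.3·16.6·0.07 = 315.25 − 14.6412 = 300.609.
Under uncorrelated errors the observed covariances equal the true-score covariances, so only the own-variance terms attenuate.
True-score variance = [6.3²·0.92 + 16.6²·0.61] − 14.6412 = 204.606 − 14.6412 = 189.965.
Reliability = 189.965 / 300.609 = 0.632.

0.632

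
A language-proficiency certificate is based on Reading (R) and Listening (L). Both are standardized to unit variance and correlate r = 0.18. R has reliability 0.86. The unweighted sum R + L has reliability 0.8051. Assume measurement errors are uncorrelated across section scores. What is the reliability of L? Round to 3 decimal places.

Var(R+L) = 2 + 2·0.18 = 2.360.
True-score variance = ρ_R + ρ_L + 2·0.18, so 0.8051 = (0.86 + ρ_L + 0.36) / 2.360.
ρ_L = 0.8051·2.360 − 0.86 − 0.36 = 0.680.

0.680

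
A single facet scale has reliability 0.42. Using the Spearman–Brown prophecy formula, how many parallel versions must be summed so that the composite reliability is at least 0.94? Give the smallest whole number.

22

k ≥ ρ*(1−ρ₁)/(ρ₁(1−ρ*)) = 0.94·0.58 / (0.42·0.06) = 21.635.
Smallest integer k = 22.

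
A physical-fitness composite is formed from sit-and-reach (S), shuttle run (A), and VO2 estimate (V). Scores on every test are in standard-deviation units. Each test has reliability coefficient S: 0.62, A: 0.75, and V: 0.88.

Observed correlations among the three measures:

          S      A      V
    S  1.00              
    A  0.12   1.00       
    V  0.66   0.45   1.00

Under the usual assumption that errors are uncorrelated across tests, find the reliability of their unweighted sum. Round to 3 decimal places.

0.863

Var(S+A+V) = 3 + 2·[0.12 + 0.66 + 0.45] = 3 + 2.46 = 5.46.
Under uncorrelated errors the observed covariances equal the true-score covariances, so only the own-variance terms attenuate.
True-score variance = [0.62 + 0.75 + 0.88] + 2.46 = 2.25 + 2.46 = 4.71.
Reliability = 4.71 / 5.46 = 0.863.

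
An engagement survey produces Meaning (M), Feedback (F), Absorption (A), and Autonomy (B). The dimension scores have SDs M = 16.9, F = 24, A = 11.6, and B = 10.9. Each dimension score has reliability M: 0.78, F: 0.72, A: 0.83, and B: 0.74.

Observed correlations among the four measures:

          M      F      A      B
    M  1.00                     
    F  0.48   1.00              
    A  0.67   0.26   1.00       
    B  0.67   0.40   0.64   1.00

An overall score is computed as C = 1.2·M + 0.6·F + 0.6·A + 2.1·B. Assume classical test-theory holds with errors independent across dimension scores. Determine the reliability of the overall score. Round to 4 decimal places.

0.8954

Var(C) = 1.2²·16.9² + 0.6²·24² + 0.6²·11.6² + 2.1²·10.9² + 2·[0.72·16.9·24·0.48 + 0.72·16.9·11.6·0.67 + 2.52·16.9·10.9·0.67 + 0.36·24·11.6·0.26 + 1.26·24·10.9·0.40 + 1.26·11.6·10.9·0.64] = 1191.03 + 1611.26 = 2802.29.
Under uncorrelated errors the observed covariances equal the true-score covariances, so only the own-variance terms attenuate.
True-score variance = [1.2²·16.9²·0.78 + 0.6²·24²·0.72 + 0.6²·11.6²·0.83 + 2.1²·10.9²·0.74] + 1611.26 = 898.027 + 1611.26 = 2509.29.
Reliability = 2509.29 / 2802.29 = 0.8954.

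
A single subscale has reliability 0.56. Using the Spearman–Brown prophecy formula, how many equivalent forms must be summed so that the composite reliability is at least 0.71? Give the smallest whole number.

k ≥ ρ*(1−ρ₁)/(ρ₁(1−ρ*)) = 0.71·0.44 / (0.56·0.29) = 1.924.
Smallest integer k = 2.

2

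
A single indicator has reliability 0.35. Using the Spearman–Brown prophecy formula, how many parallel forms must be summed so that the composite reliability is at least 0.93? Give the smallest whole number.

25

k ≥ ρ*(1−ρ₁)/(ρ₁(1−ρ*)) = 0.93·0.65 / (0.35·0.07) = 24.673.
Smallest integer k = 25.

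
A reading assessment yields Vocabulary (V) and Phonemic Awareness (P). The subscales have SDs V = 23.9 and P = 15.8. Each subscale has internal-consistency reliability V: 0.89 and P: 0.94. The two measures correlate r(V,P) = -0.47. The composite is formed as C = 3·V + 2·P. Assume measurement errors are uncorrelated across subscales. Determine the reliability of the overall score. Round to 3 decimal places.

0.844

Var(C) = 3²·23.9² + 2²·15.8² + 2·[6·23.9·15.8·(-0.47)] = 6139.45 − 2129.78 = 4009.67.
With uncorrelated errors the cross-covariances are all true-score covariance, so they carry over unchanged; only the diagonal terms shrink to ρᵢσᵢ².
True-score variance = [3²·23.9²·0.89 + 2²·15.8²·0.94] − 2129.78 = 5514.04 − 2129.78 = 3384.26.
Reliability = 3384.26 / 4009.67 = 0.844.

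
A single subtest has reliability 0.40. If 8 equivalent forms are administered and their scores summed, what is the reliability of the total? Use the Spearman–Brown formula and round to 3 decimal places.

0.842

ρ_k = kρ / (1 + (k−1)ρ) = 8·0.40 / (1 + 7·0.40) = 3.200 / 3.800 = 0.842.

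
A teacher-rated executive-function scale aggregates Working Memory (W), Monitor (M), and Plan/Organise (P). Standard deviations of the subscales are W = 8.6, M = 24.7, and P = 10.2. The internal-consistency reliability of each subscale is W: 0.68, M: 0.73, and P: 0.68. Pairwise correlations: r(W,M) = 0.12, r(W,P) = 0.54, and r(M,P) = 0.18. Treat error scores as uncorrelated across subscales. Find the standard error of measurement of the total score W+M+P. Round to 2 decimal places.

14.89

Var(total) = 788.09 + 236.417 = 1024.51.
True-score variance = 566.406 + 236.417 = 802.822, so reliability = 0.7836.
Error variance = 1024.51 − 802.822 = 221.684; SEM = √221.684 = 14.89.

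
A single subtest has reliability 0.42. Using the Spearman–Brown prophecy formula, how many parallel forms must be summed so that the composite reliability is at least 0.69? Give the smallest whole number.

k ≥ ρ*(1−ρ₁)/(ρ₁(1−ρ*)) = 0.69·0.58 / (0.42·0.31) = 3.074.
Smallest integer k = 4.

4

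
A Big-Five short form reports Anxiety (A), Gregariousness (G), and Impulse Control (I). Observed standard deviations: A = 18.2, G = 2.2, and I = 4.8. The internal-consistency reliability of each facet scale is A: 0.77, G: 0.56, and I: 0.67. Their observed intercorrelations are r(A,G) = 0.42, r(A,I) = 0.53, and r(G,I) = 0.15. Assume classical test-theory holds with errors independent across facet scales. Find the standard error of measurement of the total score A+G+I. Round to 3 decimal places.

Var(total) = 359.12 + 129.403 = 488.523.
True-score variance = 273.202 + 129.403 = 402.605, so reliability = 0.8241.
Error variance = 488.523 − 402.605 = 85.918; SEM = √85.918 = 9.269.

9.269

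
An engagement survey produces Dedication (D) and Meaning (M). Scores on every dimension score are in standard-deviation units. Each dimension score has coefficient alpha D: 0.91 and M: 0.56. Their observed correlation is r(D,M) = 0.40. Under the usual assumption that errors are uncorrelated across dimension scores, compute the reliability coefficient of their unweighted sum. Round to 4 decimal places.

0.8107

Var(D+M) = 2 + 2·[0.40] = 2 + 0.8 = 2.8.
Under uncorrelated errors the observed covariances equal the true-score covariances, so only the own-variance terms attenuate.
True-score variance = [0.91 + 0.56] + 0.8 = 1.47 + 0.8 = 2.27.
Reliability = 2.27 / 2.8 = 0.8107.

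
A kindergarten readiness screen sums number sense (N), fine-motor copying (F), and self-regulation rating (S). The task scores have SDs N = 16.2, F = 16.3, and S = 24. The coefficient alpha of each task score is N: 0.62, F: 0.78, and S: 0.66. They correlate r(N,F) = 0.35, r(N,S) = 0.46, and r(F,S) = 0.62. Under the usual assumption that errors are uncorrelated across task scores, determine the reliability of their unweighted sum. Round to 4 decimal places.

Var(N+F+S) = 16.2² + 16.3² + 24² + 2·[16.2·16.3·0.35 + 16.2·24·0.46 + 16.3·24·0.62] = 1104.13 + 1027.63 = 2131.76.
With uncorrelated errors the cross-covariances are all true-score covariance, so they carry over unchanged; only the diagonal terms shrink to ρᵢσᵢ².
True-score variance = [16.2²·0.62 + 16.3²·0.78 + 24²·0.66] + 1027.63 = 750.111 + 1027.63 = 1777.74.
Reliability = 1777.74 / 2131.76 = 0.8339.

0.8339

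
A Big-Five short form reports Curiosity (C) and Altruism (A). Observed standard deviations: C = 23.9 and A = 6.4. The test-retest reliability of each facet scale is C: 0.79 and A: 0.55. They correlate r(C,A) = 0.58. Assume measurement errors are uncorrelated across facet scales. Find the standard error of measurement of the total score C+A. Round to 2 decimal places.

11.76

Var(total) = 612.17 + 177.434 = 789.604.
True-score variance = 473.784 + 177.434 = 651.217, so reliability = 0.8247.
Error variance = 789.604 − 651.217 = 138.386; SEM = √138.386 = 11.76.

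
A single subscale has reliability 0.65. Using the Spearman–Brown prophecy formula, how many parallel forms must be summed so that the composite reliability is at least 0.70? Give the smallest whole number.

k ≥ ρ*(1−ρ₁)/(ρ₁(1−ρ*)) = 0.70·0.35 / (0.65·0.30) = 1.256.
Smallest integer k = 2.

2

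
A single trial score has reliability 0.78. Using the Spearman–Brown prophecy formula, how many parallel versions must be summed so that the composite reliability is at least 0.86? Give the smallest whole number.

k ≥ ρ*(1−ρ₁)/(ρ₁(1−ρ*)) = 0.86·0.22 / (0.78·0.14) = 1.733.
Smallest integer k = 2.

2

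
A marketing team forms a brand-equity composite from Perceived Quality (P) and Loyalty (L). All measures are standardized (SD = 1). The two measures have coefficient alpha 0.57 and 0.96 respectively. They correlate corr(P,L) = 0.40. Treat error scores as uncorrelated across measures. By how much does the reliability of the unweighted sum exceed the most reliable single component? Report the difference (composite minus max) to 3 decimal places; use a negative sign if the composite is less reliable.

Var(sum) = 2 + 0.8 = 2.8; true-score variance = 1.53 + 0.8 = 2.33; composite reliability = 0.8321.
Max component reliability = 0.9600.
Difference = 0.8321 − 0.9600 = -0.128.

-0.128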